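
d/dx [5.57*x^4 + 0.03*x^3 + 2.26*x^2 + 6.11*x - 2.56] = 22.28*x^3 + 0.09*x^2 + 4.52*x + 6.11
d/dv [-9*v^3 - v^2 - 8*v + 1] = -27*v^2 - 2*v - 8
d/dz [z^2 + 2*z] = 2*z + 2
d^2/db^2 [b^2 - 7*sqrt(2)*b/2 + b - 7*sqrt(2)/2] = 2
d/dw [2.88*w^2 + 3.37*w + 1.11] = 5.76*w + 3.37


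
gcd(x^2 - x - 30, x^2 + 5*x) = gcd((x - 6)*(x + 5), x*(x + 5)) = x + 5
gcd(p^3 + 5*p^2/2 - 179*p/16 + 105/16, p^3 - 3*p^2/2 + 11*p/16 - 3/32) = p - 3/4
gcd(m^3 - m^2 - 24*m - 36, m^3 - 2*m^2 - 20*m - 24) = m^2 - 4*m - 12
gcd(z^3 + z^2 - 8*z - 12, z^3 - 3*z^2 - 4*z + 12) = z^2 - z - 6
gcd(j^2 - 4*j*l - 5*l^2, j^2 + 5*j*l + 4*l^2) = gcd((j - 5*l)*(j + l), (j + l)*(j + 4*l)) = j + l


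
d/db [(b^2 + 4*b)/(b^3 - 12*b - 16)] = (-b^3 - 6*b^2 - 32)/(b^5 - 2*b^4 - 20*b^3 + 8*b^2 + 128*b + 128)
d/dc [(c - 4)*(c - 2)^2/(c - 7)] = (c - 2)*((c - 7)*(3*c - 10) - (c - 4)*(c - 2))/(c - 7)^2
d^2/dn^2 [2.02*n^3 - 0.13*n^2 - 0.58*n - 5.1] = 12.12*n - 0.26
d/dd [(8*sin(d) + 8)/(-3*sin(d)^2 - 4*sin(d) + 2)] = 24*(sin(d)^2 + 2*sin(d) + 2)*cos(d)/(3*sin(d)^2 + 4*sin(d) - 2)^2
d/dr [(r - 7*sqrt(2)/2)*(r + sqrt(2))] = 2*r - 5*sqrt(2)/2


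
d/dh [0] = 0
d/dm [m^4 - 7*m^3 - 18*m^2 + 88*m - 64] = 4*m^3 - 21*m^2 - 36*m + 88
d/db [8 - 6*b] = -6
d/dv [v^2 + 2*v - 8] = 2*v + 2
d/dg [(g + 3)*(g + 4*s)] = 2*g + 4*s + 3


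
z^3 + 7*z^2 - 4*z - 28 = (z - 2)*(z + 2)*(z + 7)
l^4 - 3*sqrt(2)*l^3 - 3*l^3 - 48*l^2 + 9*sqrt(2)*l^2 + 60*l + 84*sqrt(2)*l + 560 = (l - 7)*(l + 4)*(l - 5*sqrt(2))*(l + 2*sqrt(2))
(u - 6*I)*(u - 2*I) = u^2 - 8*I*u - 12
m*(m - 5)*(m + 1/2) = m^3 - 9*m^2/2 - 5*m/2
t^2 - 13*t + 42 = (t - 7)*(t - 6)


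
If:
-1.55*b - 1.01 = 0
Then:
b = -0.65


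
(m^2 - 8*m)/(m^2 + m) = (m - 8)/(m + 1)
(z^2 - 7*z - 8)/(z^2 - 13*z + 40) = (z + 1)/(z - 5)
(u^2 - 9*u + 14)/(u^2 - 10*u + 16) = (u - 7)/(u - 8)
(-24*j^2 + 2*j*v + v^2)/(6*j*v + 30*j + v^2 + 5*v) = (-4*j + v)/(v + 5)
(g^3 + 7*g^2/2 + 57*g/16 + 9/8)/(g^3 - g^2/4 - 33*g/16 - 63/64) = 4*(g + 2)/(4*g - 7)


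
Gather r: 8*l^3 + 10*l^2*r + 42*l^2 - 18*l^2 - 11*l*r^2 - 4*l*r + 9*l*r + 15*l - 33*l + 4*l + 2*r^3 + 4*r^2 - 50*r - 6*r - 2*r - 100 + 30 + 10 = 8*l^3 + 24*l^2 - 14*l + 2*r^3 + r^2*(4 - 11*l) + r*(10*l^2 + 5*l - 58) - 60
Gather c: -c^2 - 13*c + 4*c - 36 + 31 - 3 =-c^2 - 9*c - 8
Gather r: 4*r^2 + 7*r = 4*r^2 + 7*r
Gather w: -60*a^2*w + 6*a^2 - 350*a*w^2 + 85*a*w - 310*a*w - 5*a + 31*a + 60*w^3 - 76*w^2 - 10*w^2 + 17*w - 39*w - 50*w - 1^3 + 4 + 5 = 6*a^2 + 26*a + 60*w^3 + w^2*(-350*a - 86) + w*(-60*a^2 - 225*a - 72) + 8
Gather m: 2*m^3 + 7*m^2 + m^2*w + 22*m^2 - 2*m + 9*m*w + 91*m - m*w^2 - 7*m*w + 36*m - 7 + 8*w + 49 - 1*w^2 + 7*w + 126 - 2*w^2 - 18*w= 2*m^3 + m^2*(w + 29) + m*(-w^2 + 2*w + 125) - 3*w^2 - 3*w + 168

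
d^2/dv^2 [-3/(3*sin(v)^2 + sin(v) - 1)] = 3*(36*sin(v)^4 + 9*sin(v)^3 - 41*sin(v)^2 - 17*sin(v) - 8)/(3*sin(v)^2 + sin(v) - 1)^3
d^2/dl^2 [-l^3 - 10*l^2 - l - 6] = -6*l - 20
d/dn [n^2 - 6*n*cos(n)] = 6*n*sin(n) + 2*n - 6*cos(n)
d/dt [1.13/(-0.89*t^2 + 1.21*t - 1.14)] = (2.0114*t - 1.3673)/(0.89*t^2 - 1.21*t + 1.14)^2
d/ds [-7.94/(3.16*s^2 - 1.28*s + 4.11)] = (50.1808*s - 10.1632)/(3.16*s^2 - 1.28*s + 4.11)^2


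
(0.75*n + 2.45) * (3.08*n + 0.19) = 2.31*n^2 + 7.6885*n + 0.4655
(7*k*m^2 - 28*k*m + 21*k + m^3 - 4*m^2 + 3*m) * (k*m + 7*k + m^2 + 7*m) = 7*k^2*m^3 + 21*k^2*m^2 - 175*k^2*m + 147*k^2 + 8*k*m^4 + 24*k*m^3 - 200*k*m^2 + 168*k*m + m^5 + 3*m^4 - 25*m^3 + 21*m^2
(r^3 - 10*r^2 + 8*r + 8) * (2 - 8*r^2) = -8*r^5 + 80*r^4 - 62*r^3 - 84*r^2 + 16*r + 16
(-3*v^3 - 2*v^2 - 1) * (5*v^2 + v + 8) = -15*v^5 - 13*v^4 - 26*v^3 - 21*v^2 - v - 8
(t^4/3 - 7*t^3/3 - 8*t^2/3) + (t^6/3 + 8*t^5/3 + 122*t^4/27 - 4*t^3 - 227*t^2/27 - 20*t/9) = t^6/3 + 8*t^5/3 + 131*t^4/27 - 19*t^3/3 - 299*t^2/27 - 20*t/9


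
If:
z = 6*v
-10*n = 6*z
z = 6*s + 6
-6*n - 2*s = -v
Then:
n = 36/103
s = -113/103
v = -10/103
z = -60/103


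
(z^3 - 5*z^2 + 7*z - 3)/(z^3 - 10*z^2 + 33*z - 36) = (z^2 - 2*z + 1)/(z^2 - 7*z + 12)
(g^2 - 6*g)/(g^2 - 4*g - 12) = g/(g + 2)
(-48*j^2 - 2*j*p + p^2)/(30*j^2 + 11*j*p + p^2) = (-8*j + p)/(5*j + p)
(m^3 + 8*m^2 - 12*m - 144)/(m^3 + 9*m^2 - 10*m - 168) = (m + 6)/(m + 7)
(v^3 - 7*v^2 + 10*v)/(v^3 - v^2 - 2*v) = (v - 5)/(v + 1)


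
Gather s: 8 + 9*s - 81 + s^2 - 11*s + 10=s^2 - 2*s - 63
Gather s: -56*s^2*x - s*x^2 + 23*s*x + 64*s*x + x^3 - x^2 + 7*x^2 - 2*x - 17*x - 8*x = -56*s^2*x + s*(-x^2 + 87*x) + x^3 + 6*x^2 - 27*x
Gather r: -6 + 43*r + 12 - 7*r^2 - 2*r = -7*r^2 + 41*r + 6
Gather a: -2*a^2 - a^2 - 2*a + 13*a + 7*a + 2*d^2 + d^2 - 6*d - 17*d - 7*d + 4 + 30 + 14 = -3*a^2 + 18*a + 3*d^2 - 30*d + 48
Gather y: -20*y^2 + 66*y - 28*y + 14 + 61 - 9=-20*y^2 + 38*y + 66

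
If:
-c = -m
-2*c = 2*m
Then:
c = 0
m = 0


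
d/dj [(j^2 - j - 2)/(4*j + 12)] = (j^2 + 6*j - 1)/(4*(j^2 + 6*j + 9))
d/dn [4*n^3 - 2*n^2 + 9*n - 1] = 12*n^2 - 4*n + 9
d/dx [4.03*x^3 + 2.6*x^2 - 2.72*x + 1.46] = 12.09*x^2 + 5.2*x - 2.72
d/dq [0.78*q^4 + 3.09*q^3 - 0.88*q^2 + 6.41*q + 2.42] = 3.12*q^3 + 9.27*q^2 - 1.76*q + 6.41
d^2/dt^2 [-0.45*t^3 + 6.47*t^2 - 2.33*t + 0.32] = 12.94 - 2.7*t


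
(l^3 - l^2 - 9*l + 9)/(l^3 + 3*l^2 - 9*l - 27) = (l - 1)/(l + 3)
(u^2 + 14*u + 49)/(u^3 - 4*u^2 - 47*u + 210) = (u + 7)/(u^2 - 11*u + 30)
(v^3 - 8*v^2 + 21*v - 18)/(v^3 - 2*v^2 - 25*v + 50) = (v^2 - 6*v + 9)/(v^2 - 25)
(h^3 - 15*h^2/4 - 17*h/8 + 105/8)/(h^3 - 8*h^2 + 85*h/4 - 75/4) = (4*h + 7)/(2*(2*h - 5))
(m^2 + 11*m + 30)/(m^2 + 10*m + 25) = (m + 6)/(m + 5)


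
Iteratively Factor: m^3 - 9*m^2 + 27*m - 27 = (m - 3)*(m^2 - 6*m + 9) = (m - 3)^2*(m - 3)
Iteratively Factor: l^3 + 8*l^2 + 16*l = (l + 4)*(l^2 + 4*l) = l*(l + 4)*(l + 4)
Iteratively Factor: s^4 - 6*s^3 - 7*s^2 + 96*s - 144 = (s - 3)*(s^3 - 3*s^2 - 16*s + 48) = (s - 4)*(s - 3)*(s^2 + s - 12) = (s - 4)*(s - 3)^2*(s + 4)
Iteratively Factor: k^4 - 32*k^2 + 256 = (k - 4)*(k^3 + 4*k^2 - 16*k - 64) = (k - 4)*(k + 4)*(k^2 - 16) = (k - 4)^2*(k + 4)*(k + 4)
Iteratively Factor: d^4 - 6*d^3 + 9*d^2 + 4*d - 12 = (d + 1)*(d^3 - 7*d^2 + 16*d - 12) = (d - 2)*(d + 1)*(d^2 - 5*d + 6) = (d - 2)^2*(d + 1)*(d - 3)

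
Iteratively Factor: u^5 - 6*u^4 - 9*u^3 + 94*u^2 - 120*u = (u - 2)*(u^4 - 4*u^3 - 17*u^2 + 60*u) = u*(u - 2)*(u^3 - 4*u^2 - 17*u + 60) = u*(u - 3)*(u - 2)*(u^2 - u - 20) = u*(u - 3)*(u - 2)*(u + 4)*(u - 5)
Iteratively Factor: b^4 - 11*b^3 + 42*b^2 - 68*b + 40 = (b - 2)*(b^3 - 9*b^2 + 24*b - 20) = (b - 5)*(b - 2)*(b^2 - 4*b + 4) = (b - 5)*(b - 2)^2*(b - 2)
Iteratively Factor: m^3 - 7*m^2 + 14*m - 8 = (m - 1)*(m^2 - 6*m + 8) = (m - 2)*(m - 1)*(m - 4)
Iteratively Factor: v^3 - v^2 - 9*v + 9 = (v + 3)*(v^2 - 4*v + 3) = (v - 3)*(v + 3)*(v - 1)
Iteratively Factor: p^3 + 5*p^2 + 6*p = (p + 3)*(p^2 + 2*p) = p*(p + 3)*(p + 2)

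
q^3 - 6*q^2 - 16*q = q*(q - 8)*(q + 2)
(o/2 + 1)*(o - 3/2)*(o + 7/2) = o^3/2 + 2*o^2 - 5*o/8 - 21/4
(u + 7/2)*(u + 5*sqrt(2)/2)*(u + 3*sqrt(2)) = u^3 + 7*u^2/2 + 11*sqrt(2)*u^2/2 + 15*u + 77*sqrt(2)*u/4 + 105/2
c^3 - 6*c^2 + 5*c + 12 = (c - 4)*(c - 3)*(c + 1)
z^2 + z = z*(z + 1)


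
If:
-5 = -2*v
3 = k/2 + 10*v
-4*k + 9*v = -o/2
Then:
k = -44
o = -397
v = 5/2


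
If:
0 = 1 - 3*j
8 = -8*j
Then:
No Solution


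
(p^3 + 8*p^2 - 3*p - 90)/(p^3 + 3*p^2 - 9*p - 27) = (p^2 + 11*p + 30)/(p^2 + 6*p + 9)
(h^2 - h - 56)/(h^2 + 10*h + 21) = (h - 8)/(h + 3)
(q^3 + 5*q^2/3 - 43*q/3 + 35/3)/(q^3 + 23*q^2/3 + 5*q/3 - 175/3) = (q - 1)/(q + 5)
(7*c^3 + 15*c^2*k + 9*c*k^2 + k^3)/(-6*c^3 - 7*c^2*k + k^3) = (-7*c^2 - 8*c*k - k^2)/(6*c^2 + c*k - k^2)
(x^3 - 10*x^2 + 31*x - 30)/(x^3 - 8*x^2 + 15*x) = (x - 2)/x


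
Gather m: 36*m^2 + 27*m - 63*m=36*m^2 - 36*m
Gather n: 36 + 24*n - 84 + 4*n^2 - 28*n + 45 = 4*n^2 - 4*n - 3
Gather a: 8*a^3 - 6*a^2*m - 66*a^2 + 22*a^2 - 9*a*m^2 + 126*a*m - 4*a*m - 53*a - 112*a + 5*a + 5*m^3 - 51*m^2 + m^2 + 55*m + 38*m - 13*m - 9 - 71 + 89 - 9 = 8*a^3 + a^2*(-6*m - 44) + a*(-9*m^2 + 122*m - 160) + 5*m^3 - 50*m^2 + 80*m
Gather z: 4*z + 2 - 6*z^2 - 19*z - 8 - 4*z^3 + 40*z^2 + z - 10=-4*z^3 + 34*z^2 - 14*z - 16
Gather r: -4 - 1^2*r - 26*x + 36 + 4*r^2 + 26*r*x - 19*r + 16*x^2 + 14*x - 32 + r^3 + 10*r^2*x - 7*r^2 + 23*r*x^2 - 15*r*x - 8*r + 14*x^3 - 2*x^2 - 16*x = r^3 + r^2*(10*x - 3) + r*(23*x^2 + 11*x - 28) + 14*x^3 + 14*x^2 - 28*x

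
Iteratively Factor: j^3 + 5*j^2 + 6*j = (j + 3)*(j^2 + 2*j) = j*(j + 3)*(j + 2)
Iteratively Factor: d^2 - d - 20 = (d - 5)*(d + 4)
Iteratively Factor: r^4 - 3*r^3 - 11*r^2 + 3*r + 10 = (r + 1)*(r^3 - 4*r^2 - 7*r + 10) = (r - 5)*(r + 1)*(r^2 + r - 2) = (r - 5)*(r - 1)*(r + 1)*(r + 2)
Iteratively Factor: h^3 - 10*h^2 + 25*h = (h - 5)*(h^2 - 5*h) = h*(h - 5)*(h - 5)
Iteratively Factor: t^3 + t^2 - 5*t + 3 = (t + 3)*(t^2 - 2*t + 1) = (t - 1)*(t + 3)*(t - 1)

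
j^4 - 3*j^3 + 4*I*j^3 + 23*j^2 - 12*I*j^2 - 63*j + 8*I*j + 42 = (j - 2)*(j - 1)*(j - 3*I)*(j + 7*I)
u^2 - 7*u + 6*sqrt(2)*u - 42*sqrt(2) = (u - 7)*(u + 6*sqrt(2))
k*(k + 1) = k^2 + k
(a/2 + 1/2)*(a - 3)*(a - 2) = a^3/2 - 2*a^2 + a/2 + 3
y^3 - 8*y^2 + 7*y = y*(y - 7)*(y - 1)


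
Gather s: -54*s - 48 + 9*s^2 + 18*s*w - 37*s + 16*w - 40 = 9*s^2 + s*(18*w - 91) + 16*w - 88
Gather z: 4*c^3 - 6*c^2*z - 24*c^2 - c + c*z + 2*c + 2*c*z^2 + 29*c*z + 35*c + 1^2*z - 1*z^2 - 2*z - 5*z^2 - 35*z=4*c^3 - 24*c^2 + 36*c + z^2*(2*c - 6) + z*(-6*c^2 + 30*c - 36)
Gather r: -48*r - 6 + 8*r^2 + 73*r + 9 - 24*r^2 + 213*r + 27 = -16*r^2 + 238*r + 30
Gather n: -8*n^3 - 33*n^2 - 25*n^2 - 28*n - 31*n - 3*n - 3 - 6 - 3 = -8*n^3 - 58*n^2 - 62*n - 12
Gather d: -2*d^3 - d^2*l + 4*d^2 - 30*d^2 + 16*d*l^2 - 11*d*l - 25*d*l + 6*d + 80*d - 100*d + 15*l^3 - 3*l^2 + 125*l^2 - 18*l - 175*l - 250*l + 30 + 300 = -2*d^3 + d^2*(-l - 26) + d*(16*l^2 - 36*l - 14) + 15*l^3 + 122*l^2 - 443*l + 330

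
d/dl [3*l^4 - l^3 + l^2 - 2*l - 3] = 12*l^3 - 3*l^2 + 2*l - 2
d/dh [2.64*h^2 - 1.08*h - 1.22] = 5.28*h - 1.08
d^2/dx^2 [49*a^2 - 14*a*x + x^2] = 2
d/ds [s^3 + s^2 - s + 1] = 3*s^2 + 2*s - 1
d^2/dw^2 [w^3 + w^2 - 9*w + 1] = 6*w + 2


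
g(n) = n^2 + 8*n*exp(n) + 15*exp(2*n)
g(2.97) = 6170.97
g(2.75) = 4022.08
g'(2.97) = 12023.05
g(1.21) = 202.61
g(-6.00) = 35.88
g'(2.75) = 7815.54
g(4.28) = 80772.05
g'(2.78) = 8287.68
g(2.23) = 1468.20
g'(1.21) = 399.09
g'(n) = 8*n*exp(n) + 2*n + 30*exp(2*n) + 8*exp(n)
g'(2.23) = 2839.39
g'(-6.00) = -12.10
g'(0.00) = 38.00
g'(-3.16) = -7.00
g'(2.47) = 4526.24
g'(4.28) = 159620.43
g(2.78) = 4263.56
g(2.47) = 2336.27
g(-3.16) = 8.94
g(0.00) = 15.00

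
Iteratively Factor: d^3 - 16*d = (d - 4)*(d^2 + 4*d) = (d - 4)*(d + 4)*(d)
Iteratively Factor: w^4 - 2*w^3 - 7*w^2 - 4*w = (w + 1)*(w^3 - 3*w^2 - 4*w) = (w + 1)^2*(w^2 - 4*w) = (w - 4)*(w + 1)^2*(w)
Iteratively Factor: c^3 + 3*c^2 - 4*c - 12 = (c + 3)*(c^2 - 4) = (c + 2)*(c + 3)*(c - 2)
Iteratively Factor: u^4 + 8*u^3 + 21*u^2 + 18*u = (u + 3)*(u^3 + 5*u^2 + 6*u) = (u + 2)*(u + 3)*(u^2 + 3*u) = u*(u + 2)*(u + 3)*(u + 3)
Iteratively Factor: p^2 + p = (p)*(p + 1)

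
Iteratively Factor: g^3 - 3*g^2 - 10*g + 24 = (g - 4)*(g^2 + g - 6) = (g - 4)*(g - 2)*(g + 3)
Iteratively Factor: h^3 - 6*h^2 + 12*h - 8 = (h - 2)*(h^2 - 4*h + 4) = (h - 2)^2*(h - 2)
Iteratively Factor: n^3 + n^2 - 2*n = (n)*(n^2 + n - 2) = n*(n + 2)*(n - 1)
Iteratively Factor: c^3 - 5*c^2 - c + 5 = (c + 1)*(c^2 - 6*c + 5) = (c - 1)*(c + 1)*(c - 5)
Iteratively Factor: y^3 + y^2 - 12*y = (y + 4)*(y^2 - 3*y) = y*(y + 4)*(y - 3)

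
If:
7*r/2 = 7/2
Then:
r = 1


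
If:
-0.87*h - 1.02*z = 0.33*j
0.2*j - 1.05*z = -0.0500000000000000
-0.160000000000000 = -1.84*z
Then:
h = -0.18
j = 0.21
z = 0.09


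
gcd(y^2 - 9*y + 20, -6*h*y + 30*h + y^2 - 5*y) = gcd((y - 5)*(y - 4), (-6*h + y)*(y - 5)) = y - 5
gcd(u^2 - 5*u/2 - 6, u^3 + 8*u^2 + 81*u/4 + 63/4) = u + 3/2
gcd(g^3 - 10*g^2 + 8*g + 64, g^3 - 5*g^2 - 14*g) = g + 2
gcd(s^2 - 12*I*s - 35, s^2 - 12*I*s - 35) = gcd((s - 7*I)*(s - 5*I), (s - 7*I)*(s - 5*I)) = s^2 - 12*I*s - 35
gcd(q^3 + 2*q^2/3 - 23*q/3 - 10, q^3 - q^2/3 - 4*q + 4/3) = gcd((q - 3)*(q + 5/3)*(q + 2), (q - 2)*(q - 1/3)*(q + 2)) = q + 2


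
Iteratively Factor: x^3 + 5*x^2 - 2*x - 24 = (x + 3)*(x^2 + 2*x - 8) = (x - 2)*(x + 3)*(x + 4)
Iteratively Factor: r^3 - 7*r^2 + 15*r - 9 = (r - 3)*(r^2 - 4*r + 3) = (r - 3)^2*(r - 1)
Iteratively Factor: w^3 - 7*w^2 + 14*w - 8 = (w - 4)*(w^2 - 3*w + 2) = (w - 4)*(w - 2)*(w - 1)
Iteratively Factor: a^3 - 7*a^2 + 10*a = (a)*(a^2 - 7*a + 10) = a*(a - 5)*(a - 2)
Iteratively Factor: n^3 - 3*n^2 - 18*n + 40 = (n - 2)*(n^2 - n - 20) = (n - 2)*(n + 4)*(n - 5)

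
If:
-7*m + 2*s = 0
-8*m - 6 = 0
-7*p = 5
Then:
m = -3/4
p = -5/7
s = -21/8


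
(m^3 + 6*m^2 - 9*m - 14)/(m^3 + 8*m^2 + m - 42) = (m + 1)/(m + 3)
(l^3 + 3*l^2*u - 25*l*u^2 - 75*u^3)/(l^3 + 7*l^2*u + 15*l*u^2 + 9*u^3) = (l^2 - 25*u^2)/(l^2 + 4*l*u + 3*u^2)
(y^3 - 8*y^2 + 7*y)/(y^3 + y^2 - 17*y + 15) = y*(y - 7)/(y^2 + 2*y - 15)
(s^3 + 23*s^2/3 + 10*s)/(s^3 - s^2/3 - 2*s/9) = 3*(3*s^2 + 23*s + 30)/(9*s^2 - 3*s - 2)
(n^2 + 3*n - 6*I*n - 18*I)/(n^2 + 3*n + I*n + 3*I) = (n - 6*I)/(n + I)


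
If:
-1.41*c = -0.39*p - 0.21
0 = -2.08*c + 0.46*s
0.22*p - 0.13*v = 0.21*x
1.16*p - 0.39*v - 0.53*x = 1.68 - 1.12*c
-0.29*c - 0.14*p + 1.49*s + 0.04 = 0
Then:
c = -0.02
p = -0.61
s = -0.09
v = -33.44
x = 20.06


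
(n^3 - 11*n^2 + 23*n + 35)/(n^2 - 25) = (n^2 - 6*n - 7)/(n + 5)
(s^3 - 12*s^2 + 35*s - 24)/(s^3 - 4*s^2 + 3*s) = (s - 8)/s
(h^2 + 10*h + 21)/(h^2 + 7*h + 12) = (h + 7)/(h + 4)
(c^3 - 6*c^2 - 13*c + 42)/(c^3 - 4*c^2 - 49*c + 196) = (c^2 + c - 6)/(c^2 + 3*c - 28)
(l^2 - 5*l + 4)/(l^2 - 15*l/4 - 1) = 4*(l - 1)/(4*l + 1)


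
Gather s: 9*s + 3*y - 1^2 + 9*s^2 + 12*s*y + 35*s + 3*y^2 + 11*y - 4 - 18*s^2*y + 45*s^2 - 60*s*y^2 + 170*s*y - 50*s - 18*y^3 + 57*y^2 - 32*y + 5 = s^2*(54 - 18*y) + s*(-60*y^2 + 182*y - 6) - 18*y^3 + 60*y^2 - 18*y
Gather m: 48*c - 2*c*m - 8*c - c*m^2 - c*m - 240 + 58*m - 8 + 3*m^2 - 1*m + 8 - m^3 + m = 40*c - m^3 + m^2*(3 - c) + m*(58 - 3*c) - 240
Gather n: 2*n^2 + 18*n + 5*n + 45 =2*n^2 + 23*n + 45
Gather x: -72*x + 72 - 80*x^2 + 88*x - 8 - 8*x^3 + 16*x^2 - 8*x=-8*x^3 - 64*x^2 + 8*x + 64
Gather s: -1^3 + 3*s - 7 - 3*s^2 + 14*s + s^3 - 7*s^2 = s^3 - 10*s^2 + 17*s - 8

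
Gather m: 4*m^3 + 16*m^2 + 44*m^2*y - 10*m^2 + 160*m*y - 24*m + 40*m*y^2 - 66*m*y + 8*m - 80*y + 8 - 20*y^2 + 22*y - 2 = 4*m^3 + m^2*(44*y + 6) + m*(40*y^2 + 94*y - 16) - 20*y^2 - 58*y + 6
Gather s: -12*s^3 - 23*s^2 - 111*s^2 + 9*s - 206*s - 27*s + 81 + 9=-12*s^3 - 134*s^2 - 224*s + 90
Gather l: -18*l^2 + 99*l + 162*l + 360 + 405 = -18*l^2 + 261*l + 765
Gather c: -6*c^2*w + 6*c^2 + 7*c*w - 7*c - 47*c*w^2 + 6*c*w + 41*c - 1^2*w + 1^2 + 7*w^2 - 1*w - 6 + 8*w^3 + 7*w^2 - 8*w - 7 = c^2*(6 - 6*w) + c*(-47*w^2 + 13*w + 34) + 8*w^3 + 14*w^2 - 10*w - 12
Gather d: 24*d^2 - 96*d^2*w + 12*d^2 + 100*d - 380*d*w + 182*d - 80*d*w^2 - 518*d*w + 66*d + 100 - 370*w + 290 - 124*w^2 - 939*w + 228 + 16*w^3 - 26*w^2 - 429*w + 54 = d^2*(36 - 96*w) + d*(-80*w^2 - 898*w + 348) + 16*w^3 - 150*w^2 - 1738*w + 672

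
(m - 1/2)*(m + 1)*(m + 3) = m^3 + 7*m^2/2 + m - 3/2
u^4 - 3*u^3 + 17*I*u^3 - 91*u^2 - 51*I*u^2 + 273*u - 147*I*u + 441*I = (u - 3)*(u + 3*I)*(u + 7*I)^2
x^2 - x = x*(x - 1)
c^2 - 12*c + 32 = (c - 8)*(c - 4)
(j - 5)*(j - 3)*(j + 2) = j^3 - 6*j^2 - j + 30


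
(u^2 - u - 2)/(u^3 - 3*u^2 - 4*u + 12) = (u + 1)/(u^2 - u - 6)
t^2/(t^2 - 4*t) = t/(t - 4)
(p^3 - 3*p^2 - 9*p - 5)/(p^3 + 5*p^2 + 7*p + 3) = (p - 5)/(p + 3)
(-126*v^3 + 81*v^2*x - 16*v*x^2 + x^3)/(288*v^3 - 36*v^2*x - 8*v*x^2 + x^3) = (21*v^2 - 10*v*x + x^2)/(-48*v^2 - 2*v*x + x^2)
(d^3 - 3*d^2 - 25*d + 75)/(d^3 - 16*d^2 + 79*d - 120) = (d + 5)/(d - 8)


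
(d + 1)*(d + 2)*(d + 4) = d^3 + 7*d^2 + 14*d + 8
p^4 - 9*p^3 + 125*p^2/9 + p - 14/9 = (p - 7)*(p - 2)*(p - 1/3)*(p + 1/3)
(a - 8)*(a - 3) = a^2 - 11*a + 24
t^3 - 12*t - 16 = (t - 4)*(t + 2)^2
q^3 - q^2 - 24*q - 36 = (q - 6)*(q + 2)*(q + 3)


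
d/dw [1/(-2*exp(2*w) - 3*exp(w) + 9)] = (4*exp(w) + 3)*exp(w)/(2*exp(2*w) + 3*exp(w) - 9)^2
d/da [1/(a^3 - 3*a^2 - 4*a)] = (-3*a^2 + 6*a + 4)/(a^2*(-a^2 + 3*a + 4)^2)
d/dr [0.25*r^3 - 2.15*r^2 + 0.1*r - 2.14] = 0.75*r^2 - 4.3*r + 0.1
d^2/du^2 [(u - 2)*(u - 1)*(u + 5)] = 6*u + 4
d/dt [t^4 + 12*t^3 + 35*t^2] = 2*t*(2*t^2 + 18*t + 35)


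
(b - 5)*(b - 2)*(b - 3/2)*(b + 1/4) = b^4 - 33*b^3/4 + 147*b^2/8 - 79*b/8 - 15/4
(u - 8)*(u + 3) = u^2 - 5*u - 24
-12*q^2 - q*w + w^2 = (-4*q + w)*(3*q + w)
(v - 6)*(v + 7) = v^2 + v - 42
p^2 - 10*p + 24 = (p - 6)*(p - 4)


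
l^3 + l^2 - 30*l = l*(l - 5)*(l + 6)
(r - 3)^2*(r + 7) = r^3 + r^2 - 33*r + 63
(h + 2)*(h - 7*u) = h^2 - 7*h*u + 2*h - 14*u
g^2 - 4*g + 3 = (g - 3)*(g - 1)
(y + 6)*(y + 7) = y^2 + 13*y + 42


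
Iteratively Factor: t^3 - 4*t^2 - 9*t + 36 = (t - 4)*(t^2 - 9) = (t - 4)*(t - 3)*(t + 3)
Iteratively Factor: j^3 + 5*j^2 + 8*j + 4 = (j + 1)*(j^2 + 4*j + 4) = (j + 1)*(j + 2)*(j + 2)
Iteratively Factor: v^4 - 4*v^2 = (v - 2)*(v^3 + 2*v^2) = v*(v - 2)*(v^2 + 2*v) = v*(v - 2)*(v + 2)*(v)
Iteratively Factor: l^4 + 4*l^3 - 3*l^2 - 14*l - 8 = (l - 2)*(l^3 + 6*l^2 + 9*l + 4) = (l - 2)*(l + 1)*(l^2 + 5*l + 4) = (l - 2)*(l + 1)^2*(l + 4)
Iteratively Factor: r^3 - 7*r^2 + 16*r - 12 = (r - 2)*(r^2 - 5*r + 6) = (r - 3)*(r - 2)*(r - 2)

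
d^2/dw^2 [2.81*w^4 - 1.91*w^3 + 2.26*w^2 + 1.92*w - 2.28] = 33.72*w^2 - 11.46*w + 4.52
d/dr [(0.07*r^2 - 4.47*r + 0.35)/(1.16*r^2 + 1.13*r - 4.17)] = (5.2643*r^2 - 1.3958*r + 18.2444)/(1.3456*r^4 + 2.6216*r^3 - 8.3975*r^2 - 9.4242*r + 17.3889)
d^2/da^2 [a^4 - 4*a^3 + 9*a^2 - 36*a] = 12*a^2 - 24*a + 18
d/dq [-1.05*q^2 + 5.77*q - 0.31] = 5.77 - 2.1*q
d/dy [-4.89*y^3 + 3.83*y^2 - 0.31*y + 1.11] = -14.67*y^2 + 7.66*y - 0.31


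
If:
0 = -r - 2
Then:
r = -2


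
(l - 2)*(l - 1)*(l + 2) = l^3 - l^2 - 4*l + 4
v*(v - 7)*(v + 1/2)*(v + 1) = v^4 - 11*v^3/2 - 10*v^2 - 7*v/2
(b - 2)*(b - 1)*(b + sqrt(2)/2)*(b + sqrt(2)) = b^4 - 3*b^3 + 3*sqrt(2)*b^3/2 - 9*sqrt(2)*b^2/2 + 3*b^2 - 3*b + 3*sqrt(2)*b + 2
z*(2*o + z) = 2*o*z + z^2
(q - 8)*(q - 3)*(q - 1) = q^3 - 12*q^2 + 35*q - 24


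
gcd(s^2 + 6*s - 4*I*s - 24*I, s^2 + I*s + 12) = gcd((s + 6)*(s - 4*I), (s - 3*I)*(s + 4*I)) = 1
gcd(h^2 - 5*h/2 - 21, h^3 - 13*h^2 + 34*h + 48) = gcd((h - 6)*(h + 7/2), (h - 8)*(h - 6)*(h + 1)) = h - 6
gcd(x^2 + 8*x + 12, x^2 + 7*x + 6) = x + 6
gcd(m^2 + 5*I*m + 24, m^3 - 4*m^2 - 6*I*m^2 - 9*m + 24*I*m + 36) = m - 3*I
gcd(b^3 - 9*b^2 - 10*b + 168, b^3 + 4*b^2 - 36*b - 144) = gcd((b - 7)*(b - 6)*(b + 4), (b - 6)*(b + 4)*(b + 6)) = b^2 - 2*b - 24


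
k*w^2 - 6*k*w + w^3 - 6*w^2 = w*(k + w)*(w - 6)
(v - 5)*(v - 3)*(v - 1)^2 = v^4 - 10*v^3 + 32*v^2 - 38*v + 15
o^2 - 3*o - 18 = (o - 6)*(o + 3)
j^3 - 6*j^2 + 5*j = j*(j - 5)*(j - 1)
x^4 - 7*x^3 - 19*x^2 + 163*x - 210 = (x - 7)*(x - 3)*(x - 2)*(x + 5)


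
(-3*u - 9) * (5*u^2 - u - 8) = -15*u^3 - 42*u^2 + 33*u + 72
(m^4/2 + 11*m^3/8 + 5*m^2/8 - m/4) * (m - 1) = m^5/2 + 7*m^4/8 - 3*m^3/4 - 7*m^2/8 + m/4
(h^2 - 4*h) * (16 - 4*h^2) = -4*h^4 + 16*h^3 + 16*h^2 - 64*h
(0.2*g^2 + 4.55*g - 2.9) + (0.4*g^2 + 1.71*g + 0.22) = 0.6*g^2 + 6.26*g - 2.68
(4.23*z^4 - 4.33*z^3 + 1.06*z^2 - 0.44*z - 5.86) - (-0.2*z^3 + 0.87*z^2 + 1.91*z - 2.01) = 4.23*z^4 - 4.13*z^3 + 0.19*z^2 - 2.35*z - 3.85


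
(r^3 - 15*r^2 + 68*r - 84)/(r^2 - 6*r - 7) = (r^2 - 8*r + 12)/(r + 1)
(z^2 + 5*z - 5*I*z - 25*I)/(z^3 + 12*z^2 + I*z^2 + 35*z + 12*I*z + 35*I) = (z - 5*I)/(z^2 + z*(7 + I) + 7*I)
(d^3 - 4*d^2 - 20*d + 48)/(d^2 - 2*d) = d - 2 - 24/d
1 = 1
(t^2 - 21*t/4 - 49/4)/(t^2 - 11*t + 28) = (t + 7/4)/(t - 4)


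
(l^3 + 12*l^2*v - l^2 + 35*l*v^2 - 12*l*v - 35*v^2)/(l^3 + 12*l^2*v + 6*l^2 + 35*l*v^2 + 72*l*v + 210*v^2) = (l - 1)/(l + 6)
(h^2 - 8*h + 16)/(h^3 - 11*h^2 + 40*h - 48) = 1/(h - 3)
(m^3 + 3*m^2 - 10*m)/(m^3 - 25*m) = (m - 2)/(m - 5)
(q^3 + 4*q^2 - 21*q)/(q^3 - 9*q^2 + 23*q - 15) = q*(q + 7)/(q^2 - 6*q + 5)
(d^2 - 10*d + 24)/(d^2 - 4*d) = (d - 6)/d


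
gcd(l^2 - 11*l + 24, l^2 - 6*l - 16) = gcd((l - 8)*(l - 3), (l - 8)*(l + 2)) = l - 8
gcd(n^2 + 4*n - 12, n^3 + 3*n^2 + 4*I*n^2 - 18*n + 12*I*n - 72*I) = n + 6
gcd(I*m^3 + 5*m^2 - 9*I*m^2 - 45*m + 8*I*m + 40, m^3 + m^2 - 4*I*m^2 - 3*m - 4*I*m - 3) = 1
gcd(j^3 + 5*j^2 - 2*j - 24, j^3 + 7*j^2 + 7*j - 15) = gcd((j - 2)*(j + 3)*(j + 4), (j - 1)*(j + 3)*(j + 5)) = j + 3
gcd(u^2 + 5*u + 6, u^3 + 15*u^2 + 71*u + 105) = u + 3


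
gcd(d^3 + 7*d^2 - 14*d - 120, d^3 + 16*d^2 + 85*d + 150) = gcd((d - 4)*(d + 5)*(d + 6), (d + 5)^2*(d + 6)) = d^2 + 11*d + 30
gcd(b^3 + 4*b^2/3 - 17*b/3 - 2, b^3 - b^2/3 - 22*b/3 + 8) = b^2 + b - 6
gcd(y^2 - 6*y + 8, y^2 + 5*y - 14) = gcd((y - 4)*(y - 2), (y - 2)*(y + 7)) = y - 2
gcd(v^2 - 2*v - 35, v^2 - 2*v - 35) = v^2 - 2*v - 35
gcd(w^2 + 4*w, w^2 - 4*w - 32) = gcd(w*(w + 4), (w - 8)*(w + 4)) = w + 4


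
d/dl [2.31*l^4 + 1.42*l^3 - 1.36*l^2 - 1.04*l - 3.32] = 9.24*l^3 + 4.26*l^2 - 2.72*l - 1.04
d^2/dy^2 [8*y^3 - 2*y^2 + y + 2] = 48*y - 4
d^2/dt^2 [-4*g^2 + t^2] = 2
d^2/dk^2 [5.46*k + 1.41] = 0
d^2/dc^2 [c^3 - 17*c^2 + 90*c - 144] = 6*c - 34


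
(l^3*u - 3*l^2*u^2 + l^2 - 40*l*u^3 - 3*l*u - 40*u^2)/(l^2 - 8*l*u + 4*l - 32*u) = (l^2*u + 5*l*u^2 + l + 5*u)/(l + 4)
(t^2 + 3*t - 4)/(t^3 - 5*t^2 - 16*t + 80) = (t - 1)/(t^2 - 9*t + 20)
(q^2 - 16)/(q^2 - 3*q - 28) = (q - 4)/(q - 7)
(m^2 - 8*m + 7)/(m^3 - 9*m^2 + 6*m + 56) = (m - 1)/(m^2 - 2*m - 8)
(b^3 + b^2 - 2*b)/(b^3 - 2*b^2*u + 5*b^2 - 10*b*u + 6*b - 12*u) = b*(1 - b)/(-b^2 + 2*b*u - 3*b + 6*u)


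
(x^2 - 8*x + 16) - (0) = x^2 - 8*x + 16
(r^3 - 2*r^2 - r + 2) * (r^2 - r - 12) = r^5 - 3*r^4 - 11*r^3 + 27*r^2 + 10*r - 24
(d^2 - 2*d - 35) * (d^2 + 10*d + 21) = d^4 + 8*d^3 - 34*d^2 - 392*d - 735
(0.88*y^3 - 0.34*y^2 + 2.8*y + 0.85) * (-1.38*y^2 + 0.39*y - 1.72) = -1.2144*y^5 + 0.8124*y^4 - 5.5102*y^3 + 0.5038*y^2 - 4.4845*y - 1.462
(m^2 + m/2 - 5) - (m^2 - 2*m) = 5*m/2 - 5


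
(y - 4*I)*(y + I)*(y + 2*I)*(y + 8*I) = y^4 + 7*I*y^3 + 18*y^2 + 88*I*y - 64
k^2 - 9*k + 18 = (k - 6)*(k - 3)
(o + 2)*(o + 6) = o^2 + 8*o + 12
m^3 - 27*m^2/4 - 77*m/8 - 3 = (m - 8)*(m + 1/2)*(m + 3/4)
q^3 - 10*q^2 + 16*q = q*(q - 8)*(q - 2)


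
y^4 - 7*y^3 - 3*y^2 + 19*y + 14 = (y - 7)*(y - 2)*(y + 1)^2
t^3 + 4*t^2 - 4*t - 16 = (t - 2)*(t + 2)*(t + 4)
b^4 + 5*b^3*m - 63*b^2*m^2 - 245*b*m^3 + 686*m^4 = (b - 7*m)*(b - 2*m)*(b + 7*m)^2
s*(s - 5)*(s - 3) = s^3 - 8*s^2 + 15*s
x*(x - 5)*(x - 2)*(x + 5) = x^4 - 2*x^3 - 25*x^2 + 50*x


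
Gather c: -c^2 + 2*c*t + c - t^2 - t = -c^2 + c*(2*t + 1) - t^2 - t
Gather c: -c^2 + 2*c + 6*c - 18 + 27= -c^2 + 8*c + 9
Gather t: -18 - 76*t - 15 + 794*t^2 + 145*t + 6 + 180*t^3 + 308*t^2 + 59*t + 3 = 180*t^3 + 1102*t^2 + 128*t - 24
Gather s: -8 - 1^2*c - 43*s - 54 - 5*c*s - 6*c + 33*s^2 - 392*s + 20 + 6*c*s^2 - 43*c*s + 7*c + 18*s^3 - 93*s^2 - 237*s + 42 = 18*s^3 + s^2*(6*c - 60) + s*(-48*c - 672)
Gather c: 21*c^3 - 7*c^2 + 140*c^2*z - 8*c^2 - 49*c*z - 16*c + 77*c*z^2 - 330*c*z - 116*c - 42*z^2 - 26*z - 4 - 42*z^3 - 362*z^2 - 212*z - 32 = 21*c^3 + c^2*(140*z - 15) + c*(77*z^2 - 379*z - 132) - 42*z^3 - 404*z^2 - 238*z - 36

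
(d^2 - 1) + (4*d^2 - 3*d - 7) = 5*d^2 - 3*d - 8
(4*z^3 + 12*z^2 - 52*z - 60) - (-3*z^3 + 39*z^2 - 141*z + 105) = 7*z^3 - 27*z^2 + 89*z - 165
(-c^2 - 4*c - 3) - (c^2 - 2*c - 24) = -2*c^2 - 2*c + 21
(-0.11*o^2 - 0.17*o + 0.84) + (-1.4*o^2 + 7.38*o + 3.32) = -1.51*o^2 + 7.21*o + 4.16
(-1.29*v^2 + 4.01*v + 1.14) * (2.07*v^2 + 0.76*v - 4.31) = -2.6703*v^4 + 7.3203*v^3 + 10.9673*v^2 - 16.4167*v - 4.9134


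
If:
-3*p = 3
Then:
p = -1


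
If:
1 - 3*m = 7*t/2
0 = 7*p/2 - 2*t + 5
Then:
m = 1/3 - 7*t/6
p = 4*t/7 - 10/7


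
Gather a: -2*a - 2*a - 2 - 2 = -4*a - 4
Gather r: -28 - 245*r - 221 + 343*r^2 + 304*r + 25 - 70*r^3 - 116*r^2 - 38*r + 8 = -70*r^3 + 227*r^2 + 21*r - 216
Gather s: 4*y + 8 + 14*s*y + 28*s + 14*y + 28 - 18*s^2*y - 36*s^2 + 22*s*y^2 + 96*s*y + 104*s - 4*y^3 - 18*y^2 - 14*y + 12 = s^2*(-18*y - 36) + s*(22*y^2 + 110*y + 132) - 4*y^3 - 18*y^2 + 4*y + 48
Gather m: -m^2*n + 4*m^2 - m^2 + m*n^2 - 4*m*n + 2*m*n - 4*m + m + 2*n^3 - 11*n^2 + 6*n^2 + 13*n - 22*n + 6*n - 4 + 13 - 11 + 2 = m^2*(3 - n) + m*(n^2 - 2*n - 3) + 2*n^3 - 5*n^2 - 3*n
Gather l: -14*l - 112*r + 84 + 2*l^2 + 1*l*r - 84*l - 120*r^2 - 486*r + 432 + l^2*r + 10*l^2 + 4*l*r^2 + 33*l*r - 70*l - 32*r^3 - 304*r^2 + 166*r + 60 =l^2*(r + 12) + l*(4*r^2 + 34*r - 168) - 32*r^3 - 424*r^2 - 432*r + 576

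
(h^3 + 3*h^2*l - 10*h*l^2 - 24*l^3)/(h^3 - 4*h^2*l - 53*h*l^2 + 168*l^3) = (h^2 + 6*h*l + 8*l^2)/(h^2 - h*l - 56*l^2)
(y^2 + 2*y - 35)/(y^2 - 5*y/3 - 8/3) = 3*(-y^2 - 2*y + 35)/(-3*y^2 + 5*y + 8)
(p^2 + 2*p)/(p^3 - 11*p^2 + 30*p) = (p + 2)/(p^2 - 11*p + 30)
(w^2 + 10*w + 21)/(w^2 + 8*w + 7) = (w + 3)/(w + 1)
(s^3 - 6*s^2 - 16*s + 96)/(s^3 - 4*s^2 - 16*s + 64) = (s - 6)/(s - 4)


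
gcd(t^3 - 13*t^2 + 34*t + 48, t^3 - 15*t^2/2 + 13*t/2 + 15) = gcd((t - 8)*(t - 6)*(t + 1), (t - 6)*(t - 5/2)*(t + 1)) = t^2 - 5*t - 6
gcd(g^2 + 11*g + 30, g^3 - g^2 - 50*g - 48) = g + 6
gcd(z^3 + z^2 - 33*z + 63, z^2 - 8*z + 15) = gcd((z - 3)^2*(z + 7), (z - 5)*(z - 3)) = z - 3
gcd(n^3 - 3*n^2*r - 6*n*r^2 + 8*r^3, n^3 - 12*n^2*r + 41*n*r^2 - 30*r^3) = -n + r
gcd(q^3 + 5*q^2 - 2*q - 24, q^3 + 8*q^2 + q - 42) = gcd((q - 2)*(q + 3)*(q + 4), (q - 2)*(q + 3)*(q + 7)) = q^2 + q - 6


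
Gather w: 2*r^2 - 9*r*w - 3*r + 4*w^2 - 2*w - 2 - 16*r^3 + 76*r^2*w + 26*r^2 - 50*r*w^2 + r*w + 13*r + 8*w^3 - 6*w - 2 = -16*r^3 + 28*r^2 + 10*r + 8*w^3 + w^2*(4 - 50*r) + w*(76*r^2 - 8*r - 8) - 4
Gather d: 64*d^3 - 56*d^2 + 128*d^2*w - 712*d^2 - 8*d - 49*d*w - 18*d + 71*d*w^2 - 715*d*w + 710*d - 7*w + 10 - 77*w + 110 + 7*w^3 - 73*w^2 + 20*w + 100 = 64*d^3 + d^2*(128*w - 768) + d*(71*w^2 - 764*w + 684) + 7*w^3 - 73*w^2 - 64*w + 220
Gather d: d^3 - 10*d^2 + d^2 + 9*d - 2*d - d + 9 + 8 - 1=d^3 - 9*d^2 + 6*d + 16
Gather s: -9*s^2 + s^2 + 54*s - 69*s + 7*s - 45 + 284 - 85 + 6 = -8*s^2 - 8*s + 160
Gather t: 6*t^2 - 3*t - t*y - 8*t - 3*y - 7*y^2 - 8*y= 6*t^2 + t*(-y - 11) - 7*y^2 - 11*y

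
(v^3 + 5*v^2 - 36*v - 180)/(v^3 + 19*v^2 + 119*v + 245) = (v^2 - 36)/(v^2 + 14*v + 49)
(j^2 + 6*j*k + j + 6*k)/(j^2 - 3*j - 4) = (j + 6*k)/(j - 4)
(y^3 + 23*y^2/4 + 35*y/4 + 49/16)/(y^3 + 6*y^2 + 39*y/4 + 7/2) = (y + 7/4)/(y + 2)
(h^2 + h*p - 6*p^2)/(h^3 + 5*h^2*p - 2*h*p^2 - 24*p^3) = 1/(h + 4*p)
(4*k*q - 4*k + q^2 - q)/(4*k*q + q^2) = (q - 1)/q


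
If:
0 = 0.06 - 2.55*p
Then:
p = 0.02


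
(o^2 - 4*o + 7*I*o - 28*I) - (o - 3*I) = o^2 - 5*o + 7*I*o - 25*I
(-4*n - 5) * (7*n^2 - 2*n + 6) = -28*n^3 - 27*n^2 - 14*n - 30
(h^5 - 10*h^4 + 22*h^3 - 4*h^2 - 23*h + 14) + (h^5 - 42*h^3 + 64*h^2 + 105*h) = 2*h^5 - 10*h^4 - 20*h^3 + 60*h^2 + 82*h + 14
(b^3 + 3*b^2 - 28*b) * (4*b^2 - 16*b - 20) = 4*b^5 - 4*b^4 - 180*b^3 + 388*b^2 + 560*b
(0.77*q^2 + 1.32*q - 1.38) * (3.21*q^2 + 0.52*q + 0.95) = 2.4717*q^4 + 4.6376*q^3 - 3.0119*q^2 + 0.5364*q - 1.311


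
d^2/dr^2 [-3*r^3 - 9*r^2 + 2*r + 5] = -18*r - 18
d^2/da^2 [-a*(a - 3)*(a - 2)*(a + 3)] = -12*a^2 + 12*a + 18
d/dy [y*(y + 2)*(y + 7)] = 3*y^2 + 18*y + 14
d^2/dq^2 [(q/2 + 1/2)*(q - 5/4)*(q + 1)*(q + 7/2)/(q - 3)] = (12*q^4 - 79*q^3 + 63*q^2 + 459*q - 55)/(4*(q^3 - 9*q^2 + 27*q - 27))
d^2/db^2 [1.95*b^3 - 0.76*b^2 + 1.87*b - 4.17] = 11.7*b - 1.52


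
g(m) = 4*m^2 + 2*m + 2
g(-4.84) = 86.02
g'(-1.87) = -12.96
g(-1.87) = 12.25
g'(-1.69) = -11.52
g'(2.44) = 21.52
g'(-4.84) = -36.72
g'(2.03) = 18.24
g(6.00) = 158.00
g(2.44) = 30.69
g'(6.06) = 50.48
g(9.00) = 344.00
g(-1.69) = 10.04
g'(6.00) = 50.00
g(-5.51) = 112.42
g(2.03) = 22.54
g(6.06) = 161.01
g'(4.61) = 38.88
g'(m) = 8*m + 2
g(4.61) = 96.23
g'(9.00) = 74.00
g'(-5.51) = -42.08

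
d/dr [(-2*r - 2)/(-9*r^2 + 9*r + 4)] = 2*(-9*r^2 - 18*r + 5)/(81*r^4 - 162*r^3 + 9*r^2 + 72*r + 16)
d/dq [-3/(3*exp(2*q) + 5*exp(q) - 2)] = (18*exp(q) + 15)*exp(q)/(3*exp(2*q) + 5*exp(q) - 2)^2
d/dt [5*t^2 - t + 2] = 10*t - 1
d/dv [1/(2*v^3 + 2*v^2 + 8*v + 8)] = (-3*v^2/2 - v - 2)/(v^3 + v^2 + 4*v + 4)^2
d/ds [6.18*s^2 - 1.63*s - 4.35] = 12.36*s - 1.63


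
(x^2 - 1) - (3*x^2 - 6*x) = -2*x^2 + 6*x - 1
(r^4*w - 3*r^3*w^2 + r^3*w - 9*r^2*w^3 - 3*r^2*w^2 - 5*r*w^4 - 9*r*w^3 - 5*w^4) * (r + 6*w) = r^5*w + 3*r^4*w^2 + r^4*w - 27*r^3*w^3 + 3*r^3*w^2 - 59*r^2*w^4 - 27*r^2*w^3 - 30*r*w^5 - 59*r*w^4 - 30*w^5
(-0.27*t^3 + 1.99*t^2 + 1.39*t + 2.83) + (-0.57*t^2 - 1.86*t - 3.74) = -0.27*t^3 + 1.42*t^2 - 0.47*t - 0.91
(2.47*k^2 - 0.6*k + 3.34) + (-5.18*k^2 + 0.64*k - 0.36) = -2.71*k^2 + 0.04*k + 2.98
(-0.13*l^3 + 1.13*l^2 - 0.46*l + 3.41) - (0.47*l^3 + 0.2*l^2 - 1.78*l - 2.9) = -0.6*l^3 + 0.93*l^2 + 1.32*l + 6.31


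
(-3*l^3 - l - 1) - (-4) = -3*l^3 - l + 3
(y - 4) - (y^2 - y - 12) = -y^2 + 2*y + 8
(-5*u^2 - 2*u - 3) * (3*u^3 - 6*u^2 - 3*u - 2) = -15*u^5 + 24*u^4 + 18*u^3 + 34*u^2 + 13*u + 6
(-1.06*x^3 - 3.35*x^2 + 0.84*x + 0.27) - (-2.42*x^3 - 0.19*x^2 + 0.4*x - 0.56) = 1.36*x^3 - 3.16*x^2 + 0.44*x + 0.83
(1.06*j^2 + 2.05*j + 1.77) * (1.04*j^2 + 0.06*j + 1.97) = 1.1024*j^4 + 2.1956*j^3 + 4.052*j^2 + 4.1447*j + 3.4869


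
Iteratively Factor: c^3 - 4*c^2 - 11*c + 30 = (c - 2)*(c^2 - 2*c - 15) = (c - 2)*(c + 3)*(c - 5)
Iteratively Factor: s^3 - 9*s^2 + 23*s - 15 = (s - 1)*(s^2 - 8*s + 15) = (s - 5)*(s - 1)*(s - 3)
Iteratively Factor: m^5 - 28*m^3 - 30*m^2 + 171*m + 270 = (m + 3)*(m^4 - 3*m^3 - 19*m^2 + 27*m + 90) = (m - 3)*(m + 3)*(m^3 - 19*m - 30) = (m - 5)*(m - 3)*(m + 3)*(m^2 + 5*m + 6) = (m - 5)*(m - 3)*(m + 2)*(m + 3)*(m + 3)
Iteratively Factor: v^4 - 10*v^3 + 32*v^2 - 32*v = (v)*(v^3 - 10*v^2 + 32*v - 32) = v*(v - 2)*(v^2 - 8*v + 16) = v*(v - 4)*(v - 2)*(v - 4)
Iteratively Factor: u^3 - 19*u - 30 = (u + 3)*(u^2 - 3*u - 10) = (u + 2)*(u + 3)*(u - 5)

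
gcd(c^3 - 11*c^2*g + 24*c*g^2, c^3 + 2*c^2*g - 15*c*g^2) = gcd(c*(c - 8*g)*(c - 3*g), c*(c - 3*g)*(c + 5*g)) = c^2 - 3*c*g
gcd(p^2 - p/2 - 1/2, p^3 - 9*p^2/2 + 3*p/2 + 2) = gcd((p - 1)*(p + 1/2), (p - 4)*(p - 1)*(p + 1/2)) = p^2 - p/2 - 1/2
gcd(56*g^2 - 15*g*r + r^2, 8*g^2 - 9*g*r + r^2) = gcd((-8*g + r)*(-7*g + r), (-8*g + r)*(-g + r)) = -8*g + r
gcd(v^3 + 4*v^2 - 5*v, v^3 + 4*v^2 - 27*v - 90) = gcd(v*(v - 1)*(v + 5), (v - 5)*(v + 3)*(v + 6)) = 1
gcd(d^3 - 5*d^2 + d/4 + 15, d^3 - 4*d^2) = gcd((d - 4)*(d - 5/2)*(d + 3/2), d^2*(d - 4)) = d - 4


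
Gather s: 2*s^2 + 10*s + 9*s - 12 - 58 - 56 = 2*s^2 + 19*s - 126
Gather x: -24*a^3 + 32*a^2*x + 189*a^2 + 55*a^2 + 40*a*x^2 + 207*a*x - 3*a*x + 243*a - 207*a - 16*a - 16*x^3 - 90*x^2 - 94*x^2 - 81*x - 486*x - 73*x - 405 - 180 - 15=-24*a^3 + 244*a^2 + 20*a - 16*x^3 + x^2*(40*a - 184) + x*(32*a^2 + 204*a - 640) - 600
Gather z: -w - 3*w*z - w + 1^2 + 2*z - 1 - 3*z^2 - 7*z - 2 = -2*w - 3*z^2 + z*(-3*w - 5) - 2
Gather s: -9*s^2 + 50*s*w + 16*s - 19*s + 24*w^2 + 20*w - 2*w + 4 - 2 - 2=-9*s^2 + s*(50*w - 3) + 24*w^2 + 18*w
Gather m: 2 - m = 2 - m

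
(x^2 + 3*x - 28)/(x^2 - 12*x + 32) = (x + 7)/(x - 8)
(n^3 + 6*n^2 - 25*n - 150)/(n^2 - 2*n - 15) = (n^2 + 11*n + 30)/(n + 3)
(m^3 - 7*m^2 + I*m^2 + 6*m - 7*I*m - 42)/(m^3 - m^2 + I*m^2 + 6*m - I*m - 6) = (m - 7)/(m - 1)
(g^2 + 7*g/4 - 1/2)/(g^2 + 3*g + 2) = (g - 1/4)/(g + 1)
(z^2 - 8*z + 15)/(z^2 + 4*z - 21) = (z - 5)/(z + 7)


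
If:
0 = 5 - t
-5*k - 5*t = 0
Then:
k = -5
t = 5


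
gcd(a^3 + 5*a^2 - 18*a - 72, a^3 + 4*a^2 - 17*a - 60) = a^2 - a - 12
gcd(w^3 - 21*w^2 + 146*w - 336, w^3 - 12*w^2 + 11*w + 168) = w^2 - 15*w + 56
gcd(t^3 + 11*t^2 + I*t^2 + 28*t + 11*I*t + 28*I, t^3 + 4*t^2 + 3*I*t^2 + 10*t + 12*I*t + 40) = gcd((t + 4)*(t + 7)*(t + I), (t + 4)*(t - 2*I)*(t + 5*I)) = t + 4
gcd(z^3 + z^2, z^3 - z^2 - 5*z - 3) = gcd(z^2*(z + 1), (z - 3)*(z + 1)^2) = z + 1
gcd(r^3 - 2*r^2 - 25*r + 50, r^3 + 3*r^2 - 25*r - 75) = r^2 - 25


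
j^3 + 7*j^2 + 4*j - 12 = (j - 1)*(j + 2)*(j + 6)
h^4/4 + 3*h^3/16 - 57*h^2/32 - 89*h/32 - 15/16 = (h/2 + 1/4)*(h/2 + 1)*(h - 3)*(h + 5/4)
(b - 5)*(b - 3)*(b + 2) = b^3 - 6*b^2 - b + 30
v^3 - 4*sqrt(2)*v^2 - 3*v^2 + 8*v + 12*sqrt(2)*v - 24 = (v - 3)*(v - 2*sqrt(2))^2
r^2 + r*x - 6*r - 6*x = (r - 6)*(r + x)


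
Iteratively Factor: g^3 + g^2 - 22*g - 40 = (g + 4)*(g^2 - 3*g - 10) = (g + 2)*(g + 4)*(g - 5)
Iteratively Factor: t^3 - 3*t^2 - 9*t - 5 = (t + 1)*(t^2 - 4*t - 5) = (t - 5)*(t + 1)*(t + 1)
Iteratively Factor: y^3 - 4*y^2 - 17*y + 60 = (y + 4)*(y^2 - 8*y + 15) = (y - 5)*(y + 4)*(y - 3)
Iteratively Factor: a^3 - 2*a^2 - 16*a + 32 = (a + 4)*(a^2 - 6*a + 8) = (a - 2)*(a + 4)*(a - 4)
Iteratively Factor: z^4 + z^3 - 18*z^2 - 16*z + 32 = (z + 4)*(z^3 - 3*z^2 - 6*z + 8) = (z - 1)*(z + 4)*(z^2 - 2*z - 8) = (z - 4)*(z - 1)*(z + 4)*(z + 2)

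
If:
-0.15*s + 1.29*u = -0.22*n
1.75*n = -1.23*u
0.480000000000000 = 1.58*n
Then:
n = 0.30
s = -3.27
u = -0.43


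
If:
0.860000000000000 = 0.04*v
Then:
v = 21.50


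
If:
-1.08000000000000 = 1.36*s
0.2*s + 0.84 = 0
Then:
No Solution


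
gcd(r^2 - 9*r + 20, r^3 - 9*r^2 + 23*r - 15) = r - 5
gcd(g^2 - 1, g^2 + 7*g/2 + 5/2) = g + 1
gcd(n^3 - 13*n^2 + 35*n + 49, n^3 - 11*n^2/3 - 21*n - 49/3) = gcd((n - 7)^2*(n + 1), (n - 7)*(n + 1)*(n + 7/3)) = n^2 - 6*n - 7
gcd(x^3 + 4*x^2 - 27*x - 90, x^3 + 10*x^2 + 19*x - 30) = x + 6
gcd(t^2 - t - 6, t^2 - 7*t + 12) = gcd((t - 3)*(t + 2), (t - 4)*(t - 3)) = t - 3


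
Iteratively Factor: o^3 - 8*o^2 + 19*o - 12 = (o - 1)*(o^2 - 7*o + 12) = (o - 4)*(o - 1)*(o - 3)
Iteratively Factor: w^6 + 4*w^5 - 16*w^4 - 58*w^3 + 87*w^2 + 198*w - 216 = (w - 1)*(w^5 + 5*w^4 - 11*w^3 - 69*w^2 + 18*w + 216) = (w - 3)*(w - 1)*(w^4 + 8*w^3 + 13*w^2 - 30*w - 72) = (w - 3)*(w - 2)*(w - 1)*(w^3 + 10*w^2 + 33*w + 36) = (w - 3)*(w - 2)*(w - 1)*(w + 3)*(w^2 + 7*w + 12) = (w - 3)*(w - 2)*(w - 1)*(w + 3)*(w + 4)*(w + 3)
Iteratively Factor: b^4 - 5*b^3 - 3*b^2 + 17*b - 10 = (b - 1)*(b^3 - 4*b^2 - 7*b + 10) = (b - 1)^2*(b^2 - 3*b - 10) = (b - 1)^2*(b + 2)*(b - 5)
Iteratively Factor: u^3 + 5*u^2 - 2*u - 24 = (u + 3)*(u^2 + 2*u - 8) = (u - 2)*(u + 3)*(u + 4)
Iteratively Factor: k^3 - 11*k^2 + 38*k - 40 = (k - 2)*(k^2 - 9*k + 20) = (k - 4)*(k - 2)*(k - 5)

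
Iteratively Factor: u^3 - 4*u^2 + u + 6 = (u - 2)*(u^2 - 2*u - 3) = (u - 2)*(u + 1)*(u - 3)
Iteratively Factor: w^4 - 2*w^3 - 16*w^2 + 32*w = (w + 4)*(w^3 - 6*w^2 + 8*w) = (w - 4)*(w + 4)*(w^2 - 2*w) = (w - 4)*(w - 2)*(w + 4)*(w)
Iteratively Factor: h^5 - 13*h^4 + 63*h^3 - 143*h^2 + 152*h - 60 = (h - 3)*(h^4 - 10*h^3 + 33*h^2 - 44*h + 20) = (h - 5)*(h - 3)*(h^3 - 5*h^2 + 8*h - 4) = (h - 5)*(h - 3)*(h - 1)*(h^2 - 4*h + 4) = (h - 5)*(h - 3)*(h - 2)*(h - 1)*(h - 2)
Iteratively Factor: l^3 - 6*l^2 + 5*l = (l - 5)*(l^2 - l) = l*(l - 5)*(l - 1)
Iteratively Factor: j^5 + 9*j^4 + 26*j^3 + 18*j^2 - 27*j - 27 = (j + 3)*(j^4 + 6*j^3 + 8*j^2 - 6*j - 9) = (j + 3)^2*(j^3 + 3*j^2 - j - 3) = (j + 3)^3*(j^2 - 1) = (j - 1)*(j + 3)^3*(j + 1)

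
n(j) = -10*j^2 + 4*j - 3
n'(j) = 4 - 20*j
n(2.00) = -35.00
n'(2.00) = -36.00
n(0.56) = -3.90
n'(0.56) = -7.20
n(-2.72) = -87.86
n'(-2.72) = 58.40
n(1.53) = -20.29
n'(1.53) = -26.60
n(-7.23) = -554.65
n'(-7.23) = 148.60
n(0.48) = -3.38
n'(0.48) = -5.60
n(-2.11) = -55.96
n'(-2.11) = 46.20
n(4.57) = -193.57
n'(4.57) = -87.40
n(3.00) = -81.00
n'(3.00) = -56.00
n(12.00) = -1395.00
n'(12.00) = -236.00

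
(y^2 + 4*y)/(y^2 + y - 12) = y/(y - 3)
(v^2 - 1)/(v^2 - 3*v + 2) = (v + 1)/(v - 2)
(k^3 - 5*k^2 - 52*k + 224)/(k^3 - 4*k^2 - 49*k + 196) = (k - 8)/(k - 7)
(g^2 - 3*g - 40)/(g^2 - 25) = (g - 8)/(g - 5)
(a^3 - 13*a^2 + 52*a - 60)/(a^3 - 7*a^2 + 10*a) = (a - 6)/a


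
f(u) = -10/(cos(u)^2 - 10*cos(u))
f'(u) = -10*(2*sin(u)*cos(u) - 10*sin(u))/(cos(u)^2 - 10*cos(u))^2 = 20*(5 - cos(u))*sin(u)/((cos(u) - 10)^2*cos(u)^2)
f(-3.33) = -0.93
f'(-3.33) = 0.19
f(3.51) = -0.98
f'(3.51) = -0.41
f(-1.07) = 2.19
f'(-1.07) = -3.80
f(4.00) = -1.44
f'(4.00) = -1.76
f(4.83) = 8.62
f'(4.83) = -72.12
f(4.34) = -2.65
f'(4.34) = -7.03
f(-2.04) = -2.12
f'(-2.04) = -4.35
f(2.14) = -1.76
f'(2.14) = 2.89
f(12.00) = 1.29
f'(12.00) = -0.75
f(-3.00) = -0.92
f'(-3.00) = -0.14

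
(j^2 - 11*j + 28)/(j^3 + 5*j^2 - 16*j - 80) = (j - 7)/(j^2 + 9*j + 20)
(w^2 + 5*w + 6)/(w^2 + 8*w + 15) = (w + 2)/(w + 5)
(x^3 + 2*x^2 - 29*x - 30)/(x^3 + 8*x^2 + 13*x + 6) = (x - 5)/(x + 1)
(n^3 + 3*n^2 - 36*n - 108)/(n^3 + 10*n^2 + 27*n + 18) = (n - 6)/(n + 1)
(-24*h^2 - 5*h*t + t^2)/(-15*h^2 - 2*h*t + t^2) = (-8*h + t)/(-5*h + t)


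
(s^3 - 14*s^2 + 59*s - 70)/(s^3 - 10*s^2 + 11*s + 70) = (s - 2)/(s + 2)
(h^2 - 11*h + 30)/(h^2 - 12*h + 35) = (h - 6)/(h - 7)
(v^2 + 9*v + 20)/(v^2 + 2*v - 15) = (v + 4)/(v - 3)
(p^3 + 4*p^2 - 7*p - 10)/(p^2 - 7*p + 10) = (p^2 + 6*p + 5)/(p - 5)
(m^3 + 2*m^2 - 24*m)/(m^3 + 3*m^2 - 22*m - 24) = m/(m + 1)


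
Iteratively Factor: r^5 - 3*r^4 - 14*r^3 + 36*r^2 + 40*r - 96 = (r - 2)*(r^4 - r^3 - 16*r^2 + 4*r + 48) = (r - 2)*(r + 2)*(r^3 - 3*r^2 - 10*r + 24) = (r - 4)*(r - 2)*(r + 2)*(r^2 + r - 6) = (r - 4)*(r - 2)*(r + 2)*(r + 3)*(r - 2)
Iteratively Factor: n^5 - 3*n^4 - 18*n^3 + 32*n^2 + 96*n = (n + 3)*(n^4 - 6*n^3 + 32*n) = (n + 2)*(n + 3)*(n^3 - 8*n^2 + 16*n) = n*(n + 2)*(n + 3)*(n^2 - 8*n + 16) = n*(n - 4)*(n + 2)*(n + 3)*(n - 4)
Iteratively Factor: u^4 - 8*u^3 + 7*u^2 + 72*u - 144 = (u - 4)*(u^3 - 4*u^2 - 9*u + 36) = (u - 4)*(u - 3)*(u^2 - u - 12) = (u - 4)^2*(u - 3)*(u + 3)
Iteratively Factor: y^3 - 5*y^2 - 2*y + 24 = (y - 3)*(y^2 - 2*y - 8) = (y - 3)*(y + 2)*(y - 4)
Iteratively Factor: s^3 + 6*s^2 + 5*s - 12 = (s + 4)*(s^2 + 2*s - 3) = (s + 3)*(s + 4)*(s - 1)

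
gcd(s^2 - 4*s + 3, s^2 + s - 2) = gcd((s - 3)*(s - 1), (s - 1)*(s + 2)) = s - 1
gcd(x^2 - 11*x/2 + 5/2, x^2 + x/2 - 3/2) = 1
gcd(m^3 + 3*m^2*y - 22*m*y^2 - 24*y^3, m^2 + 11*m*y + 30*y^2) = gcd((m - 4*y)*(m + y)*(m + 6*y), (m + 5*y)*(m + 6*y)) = m + 6*y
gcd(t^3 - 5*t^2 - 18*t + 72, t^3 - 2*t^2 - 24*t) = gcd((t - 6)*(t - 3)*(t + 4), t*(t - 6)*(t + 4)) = t^2 - 2*t - 24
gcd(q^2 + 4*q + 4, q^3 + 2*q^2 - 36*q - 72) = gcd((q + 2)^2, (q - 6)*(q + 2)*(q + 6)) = q + 2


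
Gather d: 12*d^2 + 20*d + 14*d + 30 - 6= 12*d^2 + 34*d + 24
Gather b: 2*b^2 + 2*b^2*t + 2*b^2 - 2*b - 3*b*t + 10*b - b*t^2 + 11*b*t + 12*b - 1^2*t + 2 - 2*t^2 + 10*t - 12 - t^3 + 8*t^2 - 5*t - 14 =b^2*(2*t + 4) + b*(-t^2 + 8*t + 20) - t^3 + 6*t^2 + 4*t - 24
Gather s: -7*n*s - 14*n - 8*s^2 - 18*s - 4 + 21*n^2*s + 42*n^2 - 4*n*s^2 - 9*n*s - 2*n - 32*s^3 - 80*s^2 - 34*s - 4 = 42*n^2 - 16*n - 32*s^3 + s^2*(-4*n - 88) + s*(21*n^2 - 16*n - 52) - 8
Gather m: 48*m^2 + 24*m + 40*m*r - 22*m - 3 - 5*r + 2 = 48*m^2 + m*(40*r + 2) - 5*r - 1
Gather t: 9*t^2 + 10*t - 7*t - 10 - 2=9*t^2 + 3*t - 12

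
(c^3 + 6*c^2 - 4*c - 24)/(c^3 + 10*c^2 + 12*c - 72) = (c + 2)/(c + 6)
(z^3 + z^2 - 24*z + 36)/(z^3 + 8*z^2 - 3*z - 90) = (z - 2)/(z + 5)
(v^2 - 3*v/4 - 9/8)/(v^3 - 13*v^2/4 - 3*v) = (v - 3/2)/(v*(v - 4))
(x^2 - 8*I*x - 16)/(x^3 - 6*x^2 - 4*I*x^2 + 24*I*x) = (x - 4*I)/(x*(x - 6))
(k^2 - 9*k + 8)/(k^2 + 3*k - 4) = (k - 8)/(k + 4)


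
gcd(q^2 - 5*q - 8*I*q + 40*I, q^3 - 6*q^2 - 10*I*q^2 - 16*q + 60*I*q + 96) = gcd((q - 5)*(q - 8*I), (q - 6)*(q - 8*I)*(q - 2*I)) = q - 8*I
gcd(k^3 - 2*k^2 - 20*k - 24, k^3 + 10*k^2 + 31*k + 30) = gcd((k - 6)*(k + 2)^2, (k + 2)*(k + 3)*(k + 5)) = k + 2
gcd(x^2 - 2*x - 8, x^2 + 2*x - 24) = x - 4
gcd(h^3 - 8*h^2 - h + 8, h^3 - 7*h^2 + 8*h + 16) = h + 1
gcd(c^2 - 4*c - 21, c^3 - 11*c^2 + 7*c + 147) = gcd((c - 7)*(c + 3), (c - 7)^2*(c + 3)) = c^2 - 4*c - 21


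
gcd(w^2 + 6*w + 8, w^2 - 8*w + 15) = 1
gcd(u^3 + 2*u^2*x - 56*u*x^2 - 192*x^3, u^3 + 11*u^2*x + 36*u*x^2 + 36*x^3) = u + 6*x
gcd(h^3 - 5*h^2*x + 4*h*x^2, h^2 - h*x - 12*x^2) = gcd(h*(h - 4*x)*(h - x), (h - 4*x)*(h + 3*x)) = -h + 4*x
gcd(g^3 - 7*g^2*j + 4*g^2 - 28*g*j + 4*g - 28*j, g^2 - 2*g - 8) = g + 2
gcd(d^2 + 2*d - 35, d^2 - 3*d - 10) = d - 5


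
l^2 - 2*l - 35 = (l - 7)*(l + 5)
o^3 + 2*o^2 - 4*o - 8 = (o - 2)*(o + 2)^2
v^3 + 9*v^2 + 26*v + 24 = (v + 2)*(v + 3)*(v + 4)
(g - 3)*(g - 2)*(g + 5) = g^3 - 19*g + 30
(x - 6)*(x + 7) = x^2 + x - 42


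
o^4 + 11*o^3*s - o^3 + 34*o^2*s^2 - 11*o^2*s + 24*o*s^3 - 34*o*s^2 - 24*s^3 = (o - 1)*(o + s)*(o + 4*s)*(o + 6*s)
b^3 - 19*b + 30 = (b - 3)*(b - 2)*(b + 5)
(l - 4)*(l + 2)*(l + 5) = l^3 + 3*l^2 - 18*l - 40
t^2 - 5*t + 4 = (t - 4)*(t - 1)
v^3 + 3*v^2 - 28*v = v*(v - 4)*(v + 7)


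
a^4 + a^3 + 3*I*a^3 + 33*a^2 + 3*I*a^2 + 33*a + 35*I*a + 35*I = (a - 5*I)*(a + 7*I)*(-I*a + 1)*(I*a + I)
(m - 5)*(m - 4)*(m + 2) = m^3 - 7*m^2 + 2*m + 40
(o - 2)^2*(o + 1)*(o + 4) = o^4 + o^3 - 12*o^2 + 4*o + 16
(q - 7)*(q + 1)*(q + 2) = q^3 - 4*q^2 - 19*q - 14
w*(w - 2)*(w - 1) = w^3 - 3*w^2 + 2*w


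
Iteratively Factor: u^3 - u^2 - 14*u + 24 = (u + 4)*(u^2 - 5*u + 6) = (u - 2)*(u + 4)*(u - 3)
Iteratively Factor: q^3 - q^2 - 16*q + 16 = (q + 4)*(q^2 - 5*q + 4) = (q - 4)*(q + 4)*(q - 1)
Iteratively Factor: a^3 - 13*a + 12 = (a - 3)*(a^2 + 3*a - 4) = (a - 3)*(a - 1)*(a + 4)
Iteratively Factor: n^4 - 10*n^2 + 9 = (n - 3)*(n^3 + 3*n^2 - n - 3) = (n - 3)*(n + 3)*(n^2 - 1) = (n - 3)*(n + 1)*(n + 3)*(n - 1)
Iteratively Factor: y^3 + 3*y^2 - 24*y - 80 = (y + 4)*(y^2 - y - 20) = (y - 5)*(y + 4)*(y + 4)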